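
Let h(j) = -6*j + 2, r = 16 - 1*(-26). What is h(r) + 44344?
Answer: 44094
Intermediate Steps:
r = 42 (r = 16 + 26 = 42)
h(j) = 2 - 6*j
h(r) + 44344 = (2 - 6*42) + 44344 = (2 - 252) + 44344 = -250 + 44344 = 44094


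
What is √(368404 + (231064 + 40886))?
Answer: √640354 ≈ 800.22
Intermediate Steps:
√(368404 + (231064 + 40886)) = √(368404 + 271950) = √640354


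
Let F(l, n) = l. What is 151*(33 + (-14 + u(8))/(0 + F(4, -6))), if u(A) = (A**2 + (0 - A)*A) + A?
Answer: 9513/2 ≈ 4756.5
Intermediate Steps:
u(A) = A (u(A) = (A**2 + (-A)*A) + A = (A**2 - A**2) + A = 0 + A = A)
151*(33 + (-14 + u(8))/(0 + F(4, -6))) = 151*(33 + (-14 + 8)/(0 + 4)) = 151*(33 - 6/4) = 151*(33 - 6*1/4) = 151*(33 - 3/2) = 151*(63/2) = 9513/2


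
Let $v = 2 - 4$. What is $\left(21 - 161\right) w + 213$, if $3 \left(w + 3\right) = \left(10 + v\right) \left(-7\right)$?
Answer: $\frac{9739}{3} \approx 3246.3$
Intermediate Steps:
$v = -2$
$w = - \frac{65}{3}$ ($w = -3 + \frac{\left(10 - 2\right) \left(-7\right)}{3} = -3 + \frac{8 \left(-7\right)}{3} = -3 + \frac{1}{3} \left(-56\right) = -3 - \frac{56}{3} = - \frac{65}{3} \approx -21.667$)
$\left(21 - 161\right) w + 213 = \left(21 - 161\right) \left(- \frac{65}{3}\right) + 213 = \left(-140\right) \left(- \frac{65}{3}\right) + 213 = \frac{9100}{3} + 213 = \frac{9739}{3}$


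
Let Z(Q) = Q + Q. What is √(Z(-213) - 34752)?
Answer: I*√35178 ≈ 187.56*I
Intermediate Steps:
Z(Q) = 2*Q
√(Z(-213) - 34752) = √(2*(-213) - 34752) = √(-426 - 34752) = √(-35178) = I*√35178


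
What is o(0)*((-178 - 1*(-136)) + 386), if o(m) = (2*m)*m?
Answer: 0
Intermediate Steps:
o(m) = 2*m²
o(0)*((-178 - 1*(-136)) + 386) = (2*0²)*((-178 - 1*(-136)) + 386) = (2*0)*((-178 + 136) + 386) = 0*(-42 + 386) = 0*344 = 0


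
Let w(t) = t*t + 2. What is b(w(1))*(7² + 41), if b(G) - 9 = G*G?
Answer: 1620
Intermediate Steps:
w(t) = 2 + t² (w(t) = t² + 2 = 2 + t²)
b(G) = 9 + G² (b(G) = 9 + G*G = 9 + G²)
b(w(1))*(7² + 41) = (9 + (2 + 1²)²)*(7² + 41) = (9 + (2 + 1)²)*(49 + 41) = (9 + 3²)*90 = (9 + 9)*90 = 18*90 = 1620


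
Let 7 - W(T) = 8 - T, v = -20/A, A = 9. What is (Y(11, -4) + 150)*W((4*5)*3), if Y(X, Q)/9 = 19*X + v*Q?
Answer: 124549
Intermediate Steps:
v = -20/9 ≈ -2.2222
Y(X, Q) = -20*Q + 171*X (Y(X, Q) = 9*(19*X - 20*Q/9) = -20*Q + 171*X)
W(T) = -1 + T (W(T) = 7 - (8 - T) = 7 + (-8 + T) = -1 + T)
(Y(11, -4) + 150)*W((4*5)*3) = ((-20*(-4) + 171*11) + 150)*(-1 + (4*5)*3) = ((80 + 1881) + 150)*(-1 + 20*3) = (1961 + 150)*(-1 + 60) = 2111*59 = 124549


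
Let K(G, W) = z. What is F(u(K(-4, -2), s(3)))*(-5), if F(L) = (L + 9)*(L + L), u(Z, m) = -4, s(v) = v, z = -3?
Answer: 200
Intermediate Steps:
K(G, W) = -3
F(L) = 2*L*(9 + L) (F(L) = (9 + L)*(2*L) = 2*L*(9 + L))
F(u(K(-4, -2), s(3)))*(-5) = (2*(-4)*(9 - 4))*(-5) = (2*(-4)*5)*(-5) = -40*(-5) = 200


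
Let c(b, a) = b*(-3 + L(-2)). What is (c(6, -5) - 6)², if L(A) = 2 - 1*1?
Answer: 324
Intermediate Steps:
L(A) = 1 (L(A) = 2 - 1 = 1)
c(b, a) = -2*b (c(b, a) = b*(-3 + 1) = b*(-2) = -2*b)
(c(6, -5) - 6)² = (-2*6 - 6)² = (-12 - 6)² = (-18)² = 324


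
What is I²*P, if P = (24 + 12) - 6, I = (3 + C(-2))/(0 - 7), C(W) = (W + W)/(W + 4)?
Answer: 30/49 ≈ 0.61224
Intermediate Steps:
C(W) = 2*W/(4 + W) (C(W) = (2*W)/(4 + W) = 2*W/(4 + W))
I = -⅐ (I = (3 + 2*(-2)/(4 - 2))/(0 - 7) = (3 + 2*(-2)/2)/(-7) = (3 + 2*(-2)*(½))*(-⅐) = (3 - 2)*(-⅐) = 1*(-⅐) = -⅐ ≈ -0.14286)
P = 30 (P = 36 - 6 = 30)
I²*P = (-⅐)²*30 = (1/49)*30 = 30/49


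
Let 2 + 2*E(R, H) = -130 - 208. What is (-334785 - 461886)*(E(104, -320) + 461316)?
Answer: -367381644966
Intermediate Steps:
E(R, H) = -170 (E(R, H) = -1 + (-130 - 208)/2 = -1 + (½)*(-338) = -1 - 169 = -170)
(-334785 - 461886)*(E(104, -320) + 461316) = (-334785 - 461886)*(-170 + 461316) = -796671*461146 = -367381644966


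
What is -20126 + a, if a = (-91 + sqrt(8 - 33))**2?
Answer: -11870 - 910*I ≈ -11870.0 - 910.0*I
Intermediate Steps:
a = (-91 + 5*I)**2 (a = (-91 + sqrt(-25))**2 = (-91 + 5*I)**2 ≈ 8256.0 - 910.0*I)
-20126 + a = -20126 + (8256 - 910*I) = -11870 - 910*I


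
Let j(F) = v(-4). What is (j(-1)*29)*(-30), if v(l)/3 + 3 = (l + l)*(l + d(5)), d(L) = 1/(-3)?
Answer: -82650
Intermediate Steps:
d(L) = -⅓
v(l) = -9 + 6*l*(-⅓ + l) (v(l) = -9 + 3*((l + l)*(l - ⅓)) = -9 + 3*((2*l)*(-⅓ + l)) = -9 + 3*(2*l*(-⅓ + l)) = -9 + 6*l*(-⅓ + l))
j(F) = 95 (j(F) = -9 - 2*(-4) + 6*(-4)² = -9 + 8 + 6*16 = -9 + 8 + 96 = 95)
(j(-1)*29)*(-30) = (95*29)*(-30) = 2755*(-30) = -82650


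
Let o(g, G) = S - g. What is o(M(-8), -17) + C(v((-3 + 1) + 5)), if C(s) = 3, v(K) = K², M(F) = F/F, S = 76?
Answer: 78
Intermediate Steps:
M(F) = 1
o(g, G) = 76 - g
o(M(-8), -17) + C(v((-3 + 1) + 5)) = (76 - 1*1) + 3 = (76 - 1) + 3 = 75 + 3 = 78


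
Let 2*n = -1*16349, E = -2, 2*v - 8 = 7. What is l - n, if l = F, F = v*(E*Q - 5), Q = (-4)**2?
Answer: 7897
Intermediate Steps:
v = 15/2 (v = 4 + (1/2)*7 = 4 + 7/2 = 15/2 ≈ 7.5000)
Q = 16
n = -16349/2 (n = (-1*16349)/2 = (1/2)*(-16349) = -16349/2 ≈ -8174.5)
F = -555/2 (F = 15*(-2*16 - 5)/2 = 15*(-32 - 5)/2 = (15/2)*(-37) = -555/2 ≈ -277.50)
l = -555/2 ≈ -277.50
l - n = -555/2 - 1*(-16349/2) = -555/2 + 16349/2 = 7897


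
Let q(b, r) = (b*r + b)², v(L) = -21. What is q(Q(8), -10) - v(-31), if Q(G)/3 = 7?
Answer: 35742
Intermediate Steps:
Q(G) = 21 (Q(G) = 3*7 = 21)
q(b, r) = (b + b*r)²
q(Q(8), -10) - v(-31) = 21²*(1 - 10)² - 1*(-21) = 441*(-9)² + 21 = 441*81 + 21 = 35721 + 21 = 35742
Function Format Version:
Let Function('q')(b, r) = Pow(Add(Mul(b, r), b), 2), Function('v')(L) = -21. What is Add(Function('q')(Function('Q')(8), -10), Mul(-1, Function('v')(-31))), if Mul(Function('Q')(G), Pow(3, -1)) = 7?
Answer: 35742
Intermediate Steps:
Function('Q')(G) = 21 (Function('Q')(G) = Mul(3, 7) = 21)
Function('q')(b, r) = Pow(Add(b, Mul(b, r)), 2)
Add(Function('q')(Function('Q')(8), -10), Mul(-1, Function('v')(-31))) = Add(Mul(Pow(21, 2), Pow(Add(1, -10), 2)), Mul(-1, -21)) = Add(Mul(441, Pow(-9, 2)), 21) = Add(Mul(441, 81), 21) = Add(35721, 21) = 35742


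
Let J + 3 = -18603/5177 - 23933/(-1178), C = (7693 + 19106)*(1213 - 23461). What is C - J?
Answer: -117292795226071/196726 ≈ -5.9622e+8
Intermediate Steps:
C = -596224152 (C = 26799*(-22248) = -596224152)
J = 2699719/196726 (J = -3 + (-18603/5177 - 23933/(-1178)) = -3 + (-18603*1/5177 - 23933*(-1/1178)) = -3 + (-18603/5177 + 23933/1178) = -3 + 3289897/196726 = 2699719/196726 ≈ 13.723)
C - J = -596224152 - 1*2699719/196726 = -596224152 - 2699719/196726 = -117292795226071/196726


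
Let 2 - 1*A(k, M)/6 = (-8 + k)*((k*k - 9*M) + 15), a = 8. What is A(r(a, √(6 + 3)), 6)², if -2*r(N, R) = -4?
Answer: 1557504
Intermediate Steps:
r(N, R) = 2 (r(N, R) = -½*(-4) = 2)
A(k, M) = 12 - 6*(-8 + k)*(15 + k² - 9*M) (A(k, M) = 12 - 6*(-8 + k)*((k*k - 9*M) + 15) = 12 - 6*(-8 + k)*((k² - 9*M) + 15) = 12 - 6*(-8 + k)*(15 + k² - 9*M))
A(r(a, √(6 + 3)), 6)² = (732 - 432*6 - 90*2 - 6*2³ + 48*2² + 54*6*2)² = (732 - 2592 - 180 - 6*8 + 48*4 + 648)² = (732 - 2592 - 180 - 48 + 192 + 648)² = (-1248)² = 1557504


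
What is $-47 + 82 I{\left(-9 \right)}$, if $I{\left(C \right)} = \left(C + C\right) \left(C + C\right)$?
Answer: $26521$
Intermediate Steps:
$I{\left(C \right)} = 4 C^{2}$ ($I{\left(C \right)} = 2 C 2 C = 4 C^{2}$)
$-47 + 82 I{\left(-9 \right)} = -47 + 82 \cdot 4 \left(-9\right)^{2} = -47 + 82 \cdot 4 \cdot 81 = -47 + 82 \cdot 324 = -47 + 26568 = 26521$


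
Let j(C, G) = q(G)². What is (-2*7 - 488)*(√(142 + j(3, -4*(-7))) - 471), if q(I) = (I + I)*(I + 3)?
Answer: 236442 - 502*√3013838 ≈ -6.3505e+5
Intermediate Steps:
q(I) = 2*I*(3 + I) (q(I) = (2*I)*(3 + I) = 2*I*(3 + I))
j(C, G) = 4*G²*(3 + G)² (j(C, G) = (2*G*(3 + G))² = 4*G²*(3 + G)²)
(-2*7 - 488)*(√(142 + j(3, -4*(-7))) - 471) = (-2*7 - 488)*(√(142 + 4*(-4*(-7))²*(3 - 4*(-7))²) - 471) = (-14 - 488)*(√(142 + 4*28²*(3 + 28)²) - 471) = -502*(√(142 + 4*784*31²) - 471) = -502*(√(142 + 4*784*961) - 471) = -502*(√(142 + 3013696) - 471) = -502*(√3013838 - 471) = -502*(-471 + √3013838) = 236442 - 502*√3013838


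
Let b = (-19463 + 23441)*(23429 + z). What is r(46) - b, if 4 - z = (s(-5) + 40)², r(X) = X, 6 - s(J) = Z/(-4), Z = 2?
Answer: -169229995/2 ≈ -8.4615e+7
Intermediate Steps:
s(J) = 13/2 (s(J) = 6 - 2/(-4) = 6 - 2*(-1)/4 = 6 - 1*(-½) = 6 + ½ = 13/2)
z = -8633/4 (z = 4 - (13/2 + 40)² = 4 - (93/2)² = 4 - 1*8649/4 = 4 - 8649/4 = -8633/4 ≈ -2158.3)
b = 169230087/2 (b = (-19463 + 23441)*(23429 - 8633/4) = 3978*(85083/4) = 169230087/2 ≈ 8.4615e+7)
r(46) - b = 46 - 1*169230087/2 = 46 - 169230087/2 = -169229995/2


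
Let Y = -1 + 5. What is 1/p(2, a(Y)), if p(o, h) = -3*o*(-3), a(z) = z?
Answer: 1/18 ≈ 0.055556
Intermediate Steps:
Y = 4
p(o, h) = 9*o
1/p(2, a(Y)) = 1/(9*2) = 1/18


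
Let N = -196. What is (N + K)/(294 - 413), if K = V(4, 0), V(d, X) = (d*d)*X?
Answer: 28/17 ≈ 1.6471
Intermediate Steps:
V(d, X) = X*d² (V(d, X) = d²*X = X*d²)
K = 0 (K = 0*4² = 0*16 = 0)
(N + K)/(294 - 413) = (-196 + 0)/(294 - 413) = -196/(-119) = -196*(-1/119) = 28/17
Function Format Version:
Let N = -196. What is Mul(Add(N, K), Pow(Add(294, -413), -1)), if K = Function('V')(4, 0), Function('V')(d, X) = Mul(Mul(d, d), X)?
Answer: Rational(28, 17) ≈ 1.6471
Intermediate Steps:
Function('V')(d, X) = Mul(X, Pow(d, 2)) (Function('V')(d, X) = Mul(Pow(d, 2), X) = Mul(X, Pow(d, 2)))
K = 0 (K = Mul(0, Pow(4, 2)) = Mul(0, 16) = 0)
Mul(Add(N, K), Pow(Add(294, -413), -1)) = Mul(Add(-196, 0), Pow(Add(294, -413), -1)) = Mul(-196, Pow(-119, -1)) = Mul(-196, Rational(-1, 119)) = Rational(28, 17)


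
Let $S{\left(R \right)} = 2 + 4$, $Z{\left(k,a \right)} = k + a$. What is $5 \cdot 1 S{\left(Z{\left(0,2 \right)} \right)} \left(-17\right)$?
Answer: $-510$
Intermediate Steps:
$Z{\left(k,a \right)} = a + k$
$S{\left(R \right)} = 6$
$5 \cdot 1 S{\left(Z{\left(0,2 \right)} \right)} \left(-17\right) = 5 \cdot 1 \cdot 6 \left(-17\right) = 5 \cdot 6 \left(-17\right) = 30 \left(-17\right) = -510$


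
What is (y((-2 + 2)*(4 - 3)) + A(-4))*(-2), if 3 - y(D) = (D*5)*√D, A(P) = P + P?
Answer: 10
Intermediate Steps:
A(P) = 2*P
y(D) = 3 - 5*D^(3/2) (y(D) = 3 - D*5*√D = 3 - 5*D*√D = 3 - 5*D^(3/2))
(y((-2 + 2)*(4 - 3)) + A(-4))*(-2) = ((3 - 5*(-2 + 2)^(3/2)*(4 - 3)^(3/2)) + 2*(-4))*(-2) = ((3 - 5*(0*1)^(3/2)) - 8)*(-2) = ((3 - 5*0^(3/2)) - 8)*(-2) = ((3 - 5*0) - 8)*(-2) = ((3 + 0) - 8)*(-2) = (3 - 8)*(-2) = -5*(-2) = 10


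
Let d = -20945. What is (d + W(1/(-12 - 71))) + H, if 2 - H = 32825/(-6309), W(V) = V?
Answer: -10964020955/523647 ≈ -20938.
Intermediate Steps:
H = 45443/6309 (H = 2 - 32825/(-6309) = 2 - 32825*(-1)/6309 = 2 - 1*(-32825/6309) = 2 + 32825/6309 = 45443/6309 ≈ 7.2029)
(d + W(1/(-12 - 71))) + H = (-20945 + 1/(-12 - 71)) + 45443/6309 = (-20945 + 1/(-83)) + 45443/6309 = (-20945 - 1/83) + 45443/6309 = -1738436/83 + 45443/6309 = -10964020955/523647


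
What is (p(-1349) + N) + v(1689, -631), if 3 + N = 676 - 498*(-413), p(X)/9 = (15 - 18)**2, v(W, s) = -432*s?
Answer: 479020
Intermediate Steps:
p(X) = 81 (p(X) = 9*(15 - 18)**2 = 9*(-3)**2 = 9*9 = 81)
N = 206347 (N = -3 + (676 - 498*(-413)) = -3 + (676 + 205674) = -3 + 206350 = 206347)
(p(-1349) + N) + v(1689, -631) = (81 + 206347) - 432*(-631) = 206428 + 272592 = 479020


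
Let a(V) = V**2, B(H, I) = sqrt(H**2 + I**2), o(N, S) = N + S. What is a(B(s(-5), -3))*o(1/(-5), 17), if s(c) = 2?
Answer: 1092/5 ≈ 218.40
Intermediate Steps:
a(B(s(-5), -3))*o(1/(-5), 17) = (sqrt(2**2 + (-3)**2))**2*(1/(-5) + 17) = (sqrt(4 + 9))**2*(-1/5 + 17) = (sqrt(13))**2*(84/5) = 13*(84/5) = 1092/5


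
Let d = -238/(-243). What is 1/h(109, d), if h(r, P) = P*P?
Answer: 59049/56644 ≈ 1.0425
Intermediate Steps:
d = 238/243 (d = -238*(-1/243) = 238/243 ≈ 0.97942)
h(r, P) = P²
1/h(109, d) = 1/((238/243)²) = 1/(56644/59049) = 59049/56644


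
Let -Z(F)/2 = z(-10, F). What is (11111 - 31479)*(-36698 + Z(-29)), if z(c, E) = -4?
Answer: 747301920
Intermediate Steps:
Z(F) = 8 (Z(F) = -2*(-4) = 8)
(11111 - 31479)*(-36698 + Z(-29)) = (11111 - 31479)*(-36698 + 8) = -20368*(-36690) = 747301920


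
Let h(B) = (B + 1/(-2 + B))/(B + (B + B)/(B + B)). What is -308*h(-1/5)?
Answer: 252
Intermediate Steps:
h(B) = (B + 1/(-2 + B))/(1 + B) (h(B) = (B + 1/(-2 + B))/(B + (2*B)/((2*B))) = (B + 1/(-2 + B))/(B + (2*B)*(1/(2*B))) = (B + 1/(-2 + B))/(B + 1) = (B + 1/(-2 + B))/(1 + B))
-308*h(-1/5) = -308*(-1 - (-1/5)**2 + 2*(-1/5))/(2 - 1/5 - (-1/5)**2) = -308*(-1 - 1*1/25 - 2/5)/(2 - 1/5 - 1*1/25) = -308*(-1 - 1/25 - 2/5)/(2 - 1/5 - 1/25) = -308*(-36)/(44/25*25) = -175*(-36)/25 = -308*(-9/11) = 252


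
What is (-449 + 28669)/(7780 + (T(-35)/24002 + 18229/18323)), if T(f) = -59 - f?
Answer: 6205417795060/1710996379293 ≈ 3.6268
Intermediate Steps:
(-449 + 28669)/(7780 + (T(-35)/24002 + 18229/18323)) = (-449 + 28669)/(7780 + ((-59 - 1*(-35))/24002 + 18229/18323)) = 28220/(7780 + ((-59 + 35)*(1/24002) + 18229*(1/18323))) = 28220/(7780 + (-24*1/24002 + 18229/18323)) = 28220/(7780 + (-12/12001 + 18229/18323)) = 28220/(7780 + 218546353/219894323) = 28220/(1710996379293/219894323) = 28220*(219894323/1710996379293) = 6205417795060/1710996379293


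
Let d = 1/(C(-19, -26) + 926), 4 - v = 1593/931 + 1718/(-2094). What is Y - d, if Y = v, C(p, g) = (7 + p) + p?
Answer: 2711668213/872407515 ≈ 3.1083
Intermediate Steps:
C(p, g) = 7 + 2*p
v = 3030886/974757 (v = 4 - (1593/931 + 1718/(-2094)) = 4 - (1593*(1/931) + 1718*(-1/2094)) = 4 - (1593/931 - 859/1047) = 4 - 1*868142/974757 = 4 - 868142/974757 = 3030886/974757 ≈ 3.1094)
Y = 3030886/974757 ≈ 3.1094
d = 1/895 (d = 1/((7 + 2*(-19)) + 926) = 1/((7 - 38) + 926) = 1/(-31 + 926) = 1/895 ≈ 0.0011173)
Y - d = 3030886/974757 - 1*1/895 = 3030886/974757 - 1/895 = 2711668213/872407515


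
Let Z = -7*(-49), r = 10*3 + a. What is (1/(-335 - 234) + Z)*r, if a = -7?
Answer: 4488818/569 ≈ 7889.0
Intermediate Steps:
r = 23 (r = 10*3 - 7 = 30 - 7 = 23)
Z = 343
(1/(-335 - 234) + Z)*r = (1/(-335 - 234) + 343)*23 = (1/(-569) + 343)*23 = (-1/569 + 343)*23 = (195166/569)*23 = 4488818/569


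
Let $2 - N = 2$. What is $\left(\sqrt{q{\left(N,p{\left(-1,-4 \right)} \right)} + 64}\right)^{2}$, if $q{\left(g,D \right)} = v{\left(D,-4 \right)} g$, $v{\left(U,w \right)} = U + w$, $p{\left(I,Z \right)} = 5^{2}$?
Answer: $64$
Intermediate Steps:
$p{\left(I,Z \right)} = 25$
$N = 0$ ($N = 2 - 2 = 0$)
$q{\left(g,D \right)} = g \left(-4 + D\right)$ ($q{\left(g,D \right)} = \left(D - 4\right) g = \left(-4 + D\right) g = g \left(-4 + D\right)$)
$\left(\sqrt{q{\left(N,p{\left(-1,-4 \right)} \right)} + 64}\right)^{2} = \left(\sqrt{0 \left(-4 + 25\right) + 64}\right)^{2} = \left(\sqrt{0 \cdot 21 + 64}\right)^{2} = \left(\sqrt{0 + 64}\right)^{2} = \left(\sqrt{64}\right)^{2} = 8^{2} = 64$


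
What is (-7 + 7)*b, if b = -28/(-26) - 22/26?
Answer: 0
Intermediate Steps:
b = 3/13 (b = -28*(-1/26) - 22*1/26 = 14/13 - 11/13 = 3/13 ≈ 0.23077)
(-7 + 7)*b = (-7 + 7)*(3/13) = 0*(3/13) = 0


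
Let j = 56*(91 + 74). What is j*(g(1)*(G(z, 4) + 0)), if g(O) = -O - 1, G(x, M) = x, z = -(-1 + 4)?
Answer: 55440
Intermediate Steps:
z = -3 (z = -1*3 = -3)
j = 9240 (j = 56*165 = 9240)
g(O) = -1 - O
j*(g(1)*(G(z, 4) + 0)) = 9240*((-1 - 1*1)*(-3 + 0)) = 9240*((-1 - 1)*(-3)) = 9240*(-2*(-3)) = 9240*6 = 55440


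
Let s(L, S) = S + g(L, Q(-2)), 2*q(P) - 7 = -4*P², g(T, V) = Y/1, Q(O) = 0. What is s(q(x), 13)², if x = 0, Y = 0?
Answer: 169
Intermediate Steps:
g(T, V) = 0 (g(T, V) = 0/1 = 0*1 = 0)
q(P) = 7/2 - 2*P² (q(P) = 7/2 + (-4*P²)/2 = 7/2 - 2*P²)
s(L, S) = S (s(L, S) = S + 0 = S)
s(q(x), 13)² = 13² = 169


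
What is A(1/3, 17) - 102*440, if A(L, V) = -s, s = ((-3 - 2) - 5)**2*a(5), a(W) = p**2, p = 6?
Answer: -48480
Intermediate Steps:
a(W) = 36 (a(W) = 6**2 = 36)
s = 3600 (s = ((-3 - 2) - 5)**2*36 = (-5 - 5)**2*36 = (-10)**2*36 = 100*36 = 3600)
A(L, V) = -3600 (A(L, V) = -1*3600 = -3600)
A(1/3, 17) - 102*440 = -3600 - 102*440 = -3600 - 44880 = -48480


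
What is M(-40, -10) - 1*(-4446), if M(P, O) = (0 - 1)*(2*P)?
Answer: 4526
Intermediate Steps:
M(P, O) = -2*P
M(-40, -10) - 1*(-4446) = -2*(-40) - 1*(-4446) = 80 + 4446 = 4526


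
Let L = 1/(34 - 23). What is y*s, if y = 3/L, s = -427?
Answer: -14091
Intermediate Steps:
L = 1/11 ≈ 0.090909
y = 33 (y = 3/(1/11) = 3*11 = 33)
y*s = 33*(-427) = -14091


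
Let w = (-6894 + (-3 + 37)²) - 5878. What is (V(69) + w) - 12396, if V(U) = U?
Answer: -23943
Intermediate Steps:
w = -11616 (w = (-6894 + 34²) - 5878 = (-6894 + 1156) - 5878 = -5738 - 5878 = -11616)
(V(69) + w) - 12396 = (69 - 11616) - 12396 = -11547 - 12396 = -23943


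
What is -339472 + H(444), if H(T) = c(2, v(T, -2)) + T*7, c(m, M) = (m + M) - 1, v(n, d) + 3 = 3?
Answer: -336363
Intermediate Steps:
v(n, d) = 0 (v(n, d) = -3 + 3 = 0)
c(m, M) = -1 + M + m (c(m, M) = (M + m) - 1 = -1 + M + m)
H(T) = 1 + 7*T (H(T) = (-1 + 0 + 2) + T*7 = 1 + 7*T)
-339472 + H(444) = -339472 + (1 + 7*444) = -339472 + (1 + 3108) = -339472 + 3109 = -336363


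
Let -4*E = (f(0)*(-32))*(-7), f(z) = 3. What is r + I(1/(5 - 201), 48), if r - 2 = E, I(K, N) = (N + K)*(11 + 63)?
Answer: 331791/98 ≈ 3385.6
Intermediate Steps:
I(K, N) = 74*K + 74*N (I(K, N) = (K + N)*74 = 74*K + 74*N)
E = -168 (E = -3*(-32)*(-7)/4 = -(-24)*(-7) = -¼*672 = -168)
r = -166 (r = 2 - 168 = -166)
r + I(1/(5 - 201), 48) = -166 + (74/(5 - 201) + 74*48) = -166 + (74/(-196) + 3552) = -166 + (74*(-1/196) + 3552) = -166 + (-37/98 + 3552) = -166 + 348059/98 = 331791/98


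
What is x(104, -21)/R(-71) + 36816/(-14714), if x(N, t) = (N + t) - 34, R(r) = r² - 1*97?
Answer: -90648659/36373008 ≈ -2.4922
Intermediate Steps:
R(r) = -97 + r² (R(r) = r² - 97 = -97 + r²)
x(N, t) = -34 + N + t
x(104, -21)/R(-71) + 36816/(-14714) = (-34 + 104 - 21)/(-97 + (-71)²) + 36816/(-14714) = 49/(-97 + 5041) + 36816*(-1/14714) = 49/4944 - 18408/7357 = -90648659/36373008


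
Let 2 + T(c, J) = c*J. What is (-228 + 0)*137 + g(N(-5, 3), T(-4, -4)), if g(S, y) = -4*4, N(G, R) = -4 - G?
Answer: -31252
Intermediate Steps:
T(c, J) = -2 + J*c (T(c, J) = -2 + c*J = -2 + J*c)
g(S, y) = -16
(-228 + 0)*137 + g(N(-5, 3), T(-4, -4)) = (-228 + 0)*137 - 16 = -228*137 - 16 = -31236 - 16 = -31252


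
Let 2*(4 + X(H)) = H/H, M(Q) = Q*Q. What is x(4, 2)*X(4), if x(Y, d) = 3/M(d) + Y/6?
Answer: -119/24 ≈ -4.9583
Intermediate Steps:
M(Q) = Q²
x(Y, d) = 3/d² + Y/6 (x(Y, d) = 3/(d²) + Y/6 = 3/d² + Y*(⅙) = 3/d² + Y/6)
X(H) = -7/2 (X(H) = -4 + (H/H)/2 = -4 + (½)*1 = -4 + ½ = -7/2)
x(4, 2)*X(4) = (3/2² + (⅙)*4)*(-7/2) = (3*(¼) + ⅔)*(-7/2) = (¾ + ⅔)*(-7/2) = (17/12)*(-7/2) = -119/24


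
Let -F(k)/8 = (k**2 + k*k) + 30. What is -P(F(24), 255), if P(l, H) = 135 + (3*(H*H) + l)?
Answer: -185754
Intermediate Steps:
F(k) = -240 - 16*k**2 (F(k) = -8*((k**2 + k*k) + 30) = -8*((k**2 + k**2) + 30) = -8*(2*k**2 + 30) = -8*(30 + 2*k**2) = -240 - 16*k**2)
P(l, H) = 135 + l + 3*H**2 (P(l, H) = 135 + (3*H**2 + l) = 135 + (l + 3*H**2) = 135 + l + 3*H**2)
-P(F(24), 255) = -(135 + (-240 - 16*24**2) + 3*255**2) = -(135 + (-240 - 16*576) + 3*65025) = -(135 + (-240 - 9216) + 195075) = -(135 - 9456 + 195075) = -1*185754 = -185754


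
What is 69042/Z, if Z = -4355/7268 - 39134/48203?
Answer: -24188133130968/494349977 ≈ -48929.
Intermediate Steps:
Z = -494349977/350339404 (Z = -4355*1/7268 - 39134*1/48203 = -4355/7268 - 39134/48203 = -494349977/350339404 ≈ -1.4111)
69042/Z = 69042/(-494349977/350339404) = 69042*(-350339404/494349977) = -24188133130968/494349977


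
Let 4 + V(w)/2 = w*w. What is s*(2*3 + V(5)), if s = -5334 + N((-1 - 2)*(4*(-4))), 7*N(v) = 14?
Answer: -255936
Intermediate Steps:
N(v) = 2 (N(v) = (⅐)*14 = 2)
V(w) = -8 + 2*w² (V(w) = -8 + 2*(w*w) = -8 + 2*w²)
s = -5332 (s = -5334 + 2 = -5332)
s*(2*3 + V(5)) = -5332*(2*3 + (-8 + 2*5²)) = -5332*(6 + (-8 + 2*25)) = -5332*(6 + (-8 + 50)) = -5332*(6 + 42) = -5332*48 = -255936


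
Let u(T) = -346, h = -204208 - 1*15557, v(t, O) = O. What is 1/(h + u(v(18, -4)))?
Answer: -1/220111 ≈ -4.5432e-6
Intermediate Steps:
h = -219765 (h = -204208 - 15557 = -219765)
1/(h + u(v(18, -4))) = 1/(-219765 - 346) = 1/(-220111) = -1/220111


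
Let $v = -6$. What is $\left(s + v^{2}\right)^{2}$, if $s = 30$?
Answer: $4356$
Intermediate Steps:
$\left(s + v^{2}\right)^{2} = \left(30 + \left(-6\right)^{2}\right)^{2} = \left(30 + 36\right)^{2} = 66^{2} = 4356$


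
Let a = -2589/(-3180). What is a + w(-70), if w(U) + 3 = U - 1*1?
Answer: -77577/1060 ≈ -73.186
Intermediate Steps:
w(U) = -4 + U (w(U) = -3 + (U - 1*1) = -3 + (U - 1) = -3 + (-1 + U) = -4 + U)
a = 863/1060 (a = -2589*(-1/3180) = 863/1060 ≈ 0.81415)
a + w(-70) = 863/1060 + (-4 - 70) = 863/1060 - 74 = -77577/1060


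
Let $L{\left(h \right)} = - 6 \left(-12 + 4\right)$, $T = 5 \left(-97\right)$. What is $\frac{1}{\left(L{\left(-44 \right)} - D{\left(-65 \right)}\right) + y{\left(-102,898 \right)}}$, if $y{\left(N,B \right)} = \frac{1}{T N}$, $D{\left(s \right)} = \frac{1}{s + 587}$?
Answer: $\frac{2151945}{103289281} \approx 0.020834$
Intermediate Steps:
$T = -485$
$L{\left(h \right)} = 48$ ($L{\left(h \right)} = \left(-6\right) \left(-8\right) = 48$)
$D{\left(s \right)} = \frac{1}{587 + s}$
$y{\left(N,B \right)} = - \frac{1}{485 N}$ ($y{\left(N,B \right)} = \frac{1}{\left(-485\right) N} = - \frac{1}{485 N}$)
$\frac{1}{\left(L{\left(-44 \right)} - D{\left(-65 \right)}\right) + y{\left(-102,898 \right)}} = \frac{1}{\left(48 - \frac{1}{587 - 65}\right) - \frac{1}{485 \left(-102\right)}} = \frac{1}{\left(48 - \frac{1}{522}\right) - - \frac{1}{49470}} = \frac{1}{\left(48 - \frac{1}{522}\right) + \frac{1}{49470}} = \frac{1}{\frac{25055}{522} + \frac{1}{49470}} = \frac{1}{\frac{103289281}{2151945}} = \frac{2151945}{103289281}$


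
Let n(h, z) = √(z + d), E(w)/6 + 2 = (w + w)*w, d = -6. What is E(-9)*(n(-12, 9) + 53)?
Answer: 50880 + 960*√3 ≈ 52543.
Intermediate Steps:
E(w) = -12 + 12*w² (E(w) = -12 + 6*((w + w)*w) = -12 + 6*((2*w)*w) = -12 + 6*(2*w²) = -12 + 12*w²)
n(h, z) = √(-6 + z) (n(h, z) = √(z - 6) = √(-6 + z))
E(-9)*(n(-12, 9) + 53) = (-12 + 12*(-9)²)*(√(-6 + 9) + 53) = (-12 + 12*81)*(√3 + 53) = (-12 + 972)*(53 + √3) = 960*(53 + √3) = 50880 + 960*√3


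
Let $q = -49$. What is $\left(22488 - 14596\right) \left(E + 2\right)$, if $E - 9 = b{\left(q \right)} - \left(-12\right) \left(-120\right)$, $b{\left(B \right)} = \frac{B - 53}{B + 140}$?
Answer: $- \frac{1027072772}{91} \approx -1.1287 \cdot 10^{7}$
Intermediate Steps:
$b{\left(B \right)} = \frac{-53 + B}{140 + B}$
$E = - \frac{130323}{91}$ ($E = 9 + \left(\frac{-53 - 49}{140 - 49} - \left(-12\right) \left(-120\right)\right) = 9 - \left(1440 - \frac{1}{91} \left(-102\right)\right) = 9 + \left(\frac{1}{91} \left(-102\right) - 1440\right) = 9 - \frac{131142}{91} = - \frac{130323}{91} \approx -1432.1$)
$\left(22488 - 14596\right) \left(E + 2\right) = \left(22488 - 14596\right) \left(- \frac{130323}{91} + 2\right) = 7892 \left(- \frac{130141}{91}\right) = - \frac{1027072772}{91}$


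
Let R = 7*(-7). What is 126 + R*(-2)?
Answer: 224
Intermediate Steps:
R = -49
126 + R*(-2) = 126 - 49*(-2) = 126 + 98 = 224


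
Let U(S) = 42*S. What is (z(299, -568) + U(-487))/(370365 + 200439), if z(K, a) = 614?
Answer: -4960/142701 ≈ -0.034758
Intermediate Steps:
(z(299, -568) + U(-487))/(370365 + 200439) = (614 + 42*(-487))/(370365 + 200439) = (614 - 20454)/570804 = -19840*1/570804 = -4960/142701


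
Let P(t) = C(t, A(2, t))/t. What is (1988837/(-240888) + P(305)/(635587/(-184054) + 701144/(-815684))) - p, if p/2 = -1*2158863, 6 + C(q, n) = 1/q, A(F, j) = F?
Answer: 15661733250225175789973806093/3627317523578692240200 ≈ 4.3177e+6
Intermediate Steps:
C(q, n) = -6 + 1/q
P(t) = (-6 + 1/t)/t
p = -4317726 (p = 2*(-1*2158863) = 2*(-2158863) = -4317726)
(1988837/(-240888) + P(305)/(635587/(-184054) + 701144/(-815684))) - p = (1988837/(-240888) + ((1 - 6*305)/305²)/(635587/(-184054) + 701144/(-815684))) - 1*(-4317726) = (1988837*(-1/240888) + ((1 - 1830)/93025)/(635587*(-1/184054) + 701144*(-1/815684))) + 4317726 = (-1988837/240888 + ((1/93025)*(-1829))/(-635587/184054 - 175286/203921)) + 4317726 = (-1988837/240888 - 1829/(93025*(-161871626071/37532475734))) + 4317726 = (-1988837/240888 - 1829/93025*(-37532475734/161871626071)) + 4317726 = (-1988837/240888 + 68646898117486/15058108015254775) + 4317726 = -29931586156741535979107/3627317523578692240200 + 4317726 = 15661733250225175789973806093/3627317523578692240200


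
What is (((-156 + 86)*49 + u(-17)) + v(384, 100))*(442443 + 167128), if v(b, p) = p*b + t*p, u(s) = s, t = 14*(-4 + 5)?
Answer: 22159734563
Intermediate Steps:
t = 14 (t = 14*1 = 14)
v(b, p) = 14*p + b*p (v(b, p) = p*b + 14*p = b*p + 14*p = 14*p + b*p)
(((-156 + 86)*49 + u(-17)) + v(384, 100))*(442443 + 167128) = (((-156 + 86)*49 - 17) + 100*(14 + 384))*(442443 + 167128) = ((-70*49 - 17) + 100*398)*609571 = ((-3430 - 17) + 39800)*609571 = (-3447 + 39800)*609571 = 36353*609571 = 22159734563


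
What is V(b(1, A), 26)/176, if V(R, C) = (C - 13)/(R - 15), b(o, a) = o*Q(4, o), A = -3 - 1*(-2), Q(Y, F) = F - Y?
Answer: -13/3168 ≈ -0.0041035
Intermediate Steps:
A = -1 (A = -3 + 2 = -1)
b(o, a) = o*(-4 + o) (b(o, a) = o*(o - 1*4) = o*(o - 4) = o*(-4 + o))
V(R, C) = (-13 + C)/(-15 + R)
V(b(1, A), 26)/176 = ((-13 + 26)/(-15 + 1*(-4 + 1)))/176 = (13/(-15 + 1*(-3)))*(1/176) = (13/(-15 - 3))*(1/176) = (13/(-18))*(1/176) = -1/18*13*(1/176) = -13/18*1/176 = -13/3168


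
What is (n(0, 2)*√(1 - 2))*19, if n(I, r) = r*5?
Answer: 190*I ≈ 190.0*I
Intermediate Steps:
n(I, r) = 5*r
(n(0, 2)*√(1 - 2))*19 = ((5*2)*√(1 - 2))*19 = (10*√(-1))*19 = (10*I)*19 = 190*I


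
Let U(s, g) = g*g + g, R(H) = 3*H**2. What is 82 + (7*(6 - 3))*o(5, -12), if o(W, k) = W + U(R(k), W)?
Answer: 817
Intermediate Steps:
U(s, g) = g + g**2 (U(s, g) = g**2 + g = g + g**2)
o(W, k) = W + W*(1 + W)
82 + (7*(6 - 3))*o(5, -12) = 82 + (7*(6 - 3))*(5*(2 + 5)) = 82 + (7*3)*(5*7) = 82 + 21*35 = 82 + 735 = 817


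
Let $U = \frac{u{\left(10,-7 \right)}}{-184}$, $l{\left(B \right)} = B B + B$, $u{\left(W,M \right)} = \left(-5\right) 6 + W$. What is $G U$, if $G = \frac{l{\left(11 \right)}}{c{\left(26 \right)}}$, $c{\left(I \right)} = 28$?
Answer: $\frac{165}{322} \approx 0.51242$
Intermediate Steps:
$u{\left(W,M \right)} = -30 + W$
$l{\left(B \right)} = B + B^{2}$ ($l{\left(B \right)} = B^{2} + B = B + B^{2}$)
$U = \frac{5}{46}$ ($U = \frac{-30 + 10}{-184} = \left(-20\right) \left(- \frac{1}{184}\right) = \frac{5}{46} \approx 0.1087$)
$G = \frac{33}{7}$ ($G = \frac{11 \left(1 + 11\right)}{28} = 11 \cdot 12 \cdot \frac{1}{28} = 132 \cdot \frac{1}{28} = \frac{33}{7} \approx 4.7143$)
$G U = \frac{33}{7} \cdot \frac{5}{46} = \frac{165}{322}$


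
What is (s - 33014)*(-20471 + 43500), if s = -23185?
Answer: -1294206771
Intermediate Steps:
(s - 33014)*(-20471 + 43500) = (-23185 - 33014)*(-20471 + 43500) = -56199*23029 = -1294206771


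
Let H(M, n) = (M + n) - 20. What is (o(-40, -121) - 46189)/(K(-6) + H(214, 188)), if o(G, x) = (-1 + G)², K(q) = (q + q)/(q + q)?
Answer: -44508/383 ≈ -116.21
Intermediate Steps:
H(M, n) = -20 + M + n
K(q) = 1 (K(q) = (2*q)/((2*q)) = (2*q)*(1/(2*q)) = 1)
(o(-40, -121) - 46189)/(K(-6) + H(214, 188)) = ((-1 - 40)² - 46189)/(1 + (-20 + 214 + 188)) = ((-41)² - 46189)/(1 + 382) = (1681 - 46189)/383 = -44508*1/383 = -44508/383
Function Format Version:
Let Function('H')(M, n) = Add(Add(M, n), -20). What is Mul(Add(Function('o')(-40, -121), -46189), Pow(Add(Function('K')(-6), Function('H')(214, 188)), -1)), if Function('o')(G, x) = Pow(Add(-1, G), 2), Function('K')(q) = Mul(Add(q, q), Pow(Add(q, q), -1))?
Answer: Rational(-44508, 383) ≈ -116.21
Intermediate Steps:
Function('H')(M, n) = Add(-20, M, n)
Function('K')(q) = 1 (Function('K')(q) = Mul(Mul(2, q), Pow(Mul(2, q), -1)) = Mul(Mul(2, q), Mul(Rational(1, 2), Pow(q, -1))) = 1)
Mul(Add(Function('o')(-40, -121), -46189), Pow(Add(Function('K')(-6), Function('H')(214, 188)), -1)) = Mul(Add(Pow(Add(-1, -40), 2), -46189), Pow(Add(1, Add(-20, 214, 188)), -1)) = Mul(Add(Pow(-41, 2), -46189), Pow(Add(1, 382), -1)) = Mul(Add(1681, -46189), Pow(383, -1)) = Mul(-44508, Rational(1, 383)) = Rational(-44508, 383)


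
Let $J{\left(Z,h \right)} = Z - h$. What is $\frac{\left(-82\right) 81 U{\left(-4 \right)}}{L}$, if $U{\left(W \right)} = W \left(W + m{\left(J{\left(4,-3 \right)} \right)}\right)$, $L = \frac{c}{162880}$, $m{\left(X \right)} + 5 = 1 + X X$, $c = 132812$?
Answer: $\frac{44355807360}{33203} \approx 1.3359 \cdot 10^{6}$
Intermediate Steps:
$m{\left(X \right)} = -4 + X^{2}$ ($m{\left(X \right)} = -5 + \left(1 + X X\right) = -5 + \left(1 + X^{2}\right) = -4 + X^{2}$)
$L = \frac{33203}{40720}$ ($L = \frac{132812}{162880} = 132812 \cdot \frac{1}{162880} = \frac{33203}{40720} \approx 0.8154$)
$U{\left(W \right)} = W \left(45 + W\right)$ ($U{\left(W \right)} = W \left(W - \left(4 - \left(4 - -3\right)^{2}\right)\right) = W \left(W - \left(4 - \left(4 + 3\right)^{2}\right)\right) = W \left(W - \left(4 - 7^{2}\right)\right) = W \left(W + \left(-4 + 49\right)\right) = W \left(W + 45\right) = W \left(45 + W\right)$)
$\frac{\left(-82\right) 81 U{\left(-4 \right)}}{L} = \frac{\left(-82\right) 81 \left(- 4 \left(45 - 4\right)\right)}{\frac{33203}{40720}} = - 6642 \left(\left(-4\right) 41\right) \frac{40720}{33203} = \left(-6642\right) \left(-164\right) \frac{40720}{33203} = 1089288 \cdot \frac{40720}{33203} = \frac{44355807360}{33203}$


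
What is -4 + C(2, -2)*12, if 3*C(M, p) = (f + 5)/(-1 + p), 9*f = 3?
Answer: -100/9 ≈ -11.111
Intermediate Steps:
f = ⅓ (f = (⅑)*3 = ⅓ ≈ 0.33333)
C(M, p) = 16/(9*(-1 + p)) (C(M, p) = ((⅓ + 5)/(-1 + p))/3 = (16/(3*(-1 + p)))/3 = 16/(9*(-1 + p)))
-4 + C(2, -2)*12 = -4 + (16/(9*(-1 - 2)))*12 = -4 + ((16/9)/(-3))*12 = -4 + ((16/9)*(-⅓))*12 = -4 - 16/27*12 = -4 - 64/9 = -100/9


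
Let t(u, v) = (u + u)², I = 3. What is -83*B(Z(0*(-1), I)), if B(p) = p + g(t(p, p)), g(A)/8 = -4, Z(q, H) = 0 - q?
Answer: 2656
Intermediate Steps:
t(u, v) = 4*u² (t(u, v) = (2*u)² = 4*u²)
Z(q, H) = -q
g(A) = -32 (g(A) = 8*(-4) = -32)
B(p) = -32 + p (B(p) = p - 32 = -32 + p)
-83*B(Z(0*(-1), I)) = -83*(-32 - 0*(-1)) = -83*(-32 - 1*0) = -83*(-32 + 0) = -83*(-32) = 2656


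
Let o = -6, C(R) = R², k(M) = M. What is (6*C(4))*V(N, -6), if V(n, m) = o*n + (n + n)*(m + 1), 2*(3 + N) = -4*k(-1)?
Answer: 1536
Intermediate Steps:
N = -1 (N = -3 + (-4*(-1))/2 = -3 + (½)*4 = -3 + 2 = -1)
V(n, m) = -6*n + 2*n*(1 + m) (V(n, m) = -6*n + (n + n)*(m + 1) = -6*n + (2*n)*(1 + m) = -6*n + 2*n*(1 + m))
(6*C(4))*V(N, -6) = (6*4²)*(2*(-1)*(-2 - 6)) = (6*16)*(2*(-1)*(-8)) = 96*16 = 1536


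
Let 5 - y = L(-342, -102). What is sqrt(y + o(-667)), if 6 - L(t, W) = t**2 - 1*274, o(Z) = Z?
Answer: sqrt(116022) ≈ 340.62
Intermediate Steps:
L(t, W) = 280 - t**2 (L(t, W) = 6 - (t**2 - 1*274) = 6 - (t**2 - 274) = 6 - (-274 + t**2) = 6 + (274 - t**2) = 280 - t**2)
y = 116689 (y = 5 - (280 - 1*(-342)**2) = 5 - (280 - 1*116964) = 5 - (280 - 116964) = 5 - 1*(-116684) = 5 + 116684 = 116689)
sqrt(y + o(-667)) = sqrt(116689 - 667) = sqrt(116022)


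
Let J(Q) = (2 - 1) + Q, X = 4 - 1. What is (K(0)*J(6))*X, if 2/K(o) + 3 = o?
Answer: -14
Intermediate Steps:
K(o) = 2/(-3 + o)
X = 3
J(Q) = 1 + Q
(K(0)*J(6))*X = ((2/(-3 + 0))*(1 + 6))*3 = ((2/(-3))*7)*3 = ((2*(-⅓))*7)*3 = -⅔*7*3 = -14/3*3 = -14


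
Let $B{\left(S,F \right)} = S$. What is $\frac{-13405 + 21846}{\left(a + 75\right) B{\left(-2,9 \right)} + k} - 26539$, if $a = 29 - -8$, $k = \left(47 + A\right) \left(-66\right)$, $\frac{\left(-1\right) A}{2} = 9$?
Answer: $- \frac{56748823}{2138} \approx -26543.0$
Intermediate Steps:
$A = -18$ ($A = \left(-2\right) 9 = -18$)
$k = -1914$ ($k = \left(47 - 18\right) \left(-66\right) = 29 \left(-66\right) = -1914$)
$a = 37$ ($a = 29 + 8 = 37$)
$\frac{-13405 + 21846}{\left(a + 75\right) B{\left(-2,9 \right)} + k} - 26539 = \frac{-13405 + 21846}{\left(37 + 75\right) \left(-2\right) - 1914} - 26539 = \frac{8441}{112 \left(-2\right) - 1914} - 26539 = \frac{8441}{-224 - 1914} - 26539 = \frac{8441}{-2138} - 26539 = 8441 \left(- \frac{1}{2138}\right) - 26539 = - \frac{8441}{2138} - 26539 = - \frac{56748823}{2138}$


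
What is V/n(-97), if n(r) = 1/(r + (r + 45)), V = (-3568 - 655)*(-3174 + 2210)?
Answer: -606574828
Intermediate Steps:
V = 4070972 (V = -4223*(-964) = 4070972)
n(r) = 1/(45 + 2*r) (n(r) = 1/(r + (45 + r)) = 1/(45 + 2*r))
V/n(-97) = 4070972/(1/(45 + 2*(-97))) = 4070972/(1/(45 - 194)) = 4070972/(1/(-149)) = 4070972/(-1/149) = 4070972*(-149) = -606574828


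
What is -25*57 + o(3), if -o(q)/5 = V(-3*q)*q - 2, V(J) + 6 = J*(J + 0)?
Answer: -2540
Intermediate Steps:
V(J) = -6 + J**2 (V(J) = -6 + J*(J + 0) = -6 + J*J = -6 + J**2)
o(q) = 10 - 5*q*(-6 + 9*q**2) (o(q) = -5*((-6 + (-3*q)**2)*q - 2) = -5*((-6 + 9*q**2)*q - 2) = -5*(q*(-6 + 9*q**2) - 2) = -5*(-2 + q*(-6 + 9*q**2)) = 10 - 5*q*(-6 + 9*q**2))
-25*57 + o(3) = -25*57 + (10 - 45*3**3 + 30*3) = -1425 + (10 - 45*27 + 90) = -1425 + (10 - 1215 + 90) = -1425 - 1115 = -2540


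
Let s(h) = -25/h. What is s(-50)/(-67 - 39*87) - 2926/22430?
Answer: -405407/3104312 ≈ -0.13059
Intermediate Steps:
s(-50)/(-67 - 39*87) - 2926/22430 = (-25/(-50))/(-67 - 39*87) - 2926/22430 = (-25*(-1/50))/(-67 - 3393) - 2926*1/22430 = (1/2)/(-3460) - 1463/11215 = (1/2)*(-1/3460) - 1463/11215 = -1/6920 - 1463/11215 = -405407/3104312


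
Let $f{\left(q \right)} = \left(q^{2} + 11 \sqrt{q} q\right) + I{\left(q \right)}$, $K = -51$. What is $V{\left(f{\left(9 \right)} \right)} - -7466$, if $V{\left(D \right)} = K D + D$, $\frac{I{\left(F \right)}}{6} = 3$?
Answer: $-12334$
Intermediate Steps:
$I{\left(F \right)} = 18$ ($I{\left(F \right)} = 6 \cdot 3 = 18$)
$f{\left(q \right)} = 18 + q^{2} + 11 q^{\frac{3}{2}}$ ($f{\left(q \right)} = \left(q^{2} + 11 \sqrt{q} q\right) + 18 = \left(q^{2} + 11 q^{\frac{3}{2}}\right) + 18 = 18 + q^{2} + 11 q^{\frac{3}{2}}$)
$V{\left(D \right)} = - 50 D$ ($V{\left(D \right)} = - 51 D + D = - 50 D$)
$V{\left(f{\left(9 \right)} \right)} - -7466 = - 50 \left(18 + 9^{2} + 11 \cdot 9^{\frac{3}{2}}\right) - -7466 = - 50 \left(18 + 81 + 11 \cdot 27\right) + 7466 = - 50 \left(18 + 81 + 297\right) + 7466 = \left(-50\right) 396 + 7466 = -19800 + 7466 = -12334$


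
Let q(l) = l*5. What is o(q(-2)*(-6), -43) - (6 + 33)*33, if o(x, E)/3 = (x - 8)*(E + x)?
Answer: 1365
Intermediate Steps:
q(l) = 5*l
o(x, E) = 3*(-8 + x)*(E + x) (o(x, E) = 3*((x - 8)*(E + x)) = 3*((-8 + x)*(E + x)) = 3*(-8 + x)*(E + x))
o(q(-2)*(-6), -43) - (6 + 33)*33 = (-24*(-43) - 24*5*(-2)*(-6) + 3*((5*(-2))*(-6))² + 3*(-43)*((5*(-2))*(-6))) - (6 + 33)*33 = (1032 - (-240)*(-6) + 3*(-10*(-6))² + 3*(-43)*(-10*(-6))) - 39*33 = (1032 - 24*60 + 3*60² + 3*(-43)*60) - 1*1287 = (1032 - 1440 + 3*3600 - 7740) - 1287 = (1032 - 1440 + 10800 - 7740) - 1287 = 2652 - 1287 = 1365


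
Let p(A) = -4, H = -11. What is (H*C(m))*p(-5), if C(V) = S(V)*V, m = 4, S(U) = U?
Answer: 704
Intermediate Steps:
C(V) = V² (C(V) = V*V = V²)
(H*C(m))*p(-5) = -11*4²*(-4) = -11*16*(-4) = -176*(-4) = 704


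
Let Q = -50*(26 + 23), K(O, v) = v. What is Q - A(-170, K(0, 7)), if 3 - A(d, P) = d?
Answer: -2623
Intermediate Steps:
A(d, P) = 3 - d
Q = -2450 (Q = -50*49 = -2450)
Q - A(-170, K(0, 7)) = -2450 - (3 - 1*(-170)) = -2450 - (3 + 170) = -2450 - 1*173 = -2450 - 173 = -2623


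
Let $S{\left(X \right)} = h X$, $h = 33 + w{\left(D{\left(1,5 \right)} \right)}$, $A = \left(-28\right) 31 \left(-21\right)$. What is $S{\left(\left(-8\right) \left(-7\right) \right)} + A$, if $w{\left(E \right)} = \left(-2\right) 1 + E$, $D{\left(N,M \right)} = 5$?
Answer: $20244$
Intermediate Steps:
$w{\left(E \right)} = -2 + E$
$A = 18228$ ($A = \left(-868\right) \left(-21\right) = 18228$)
$h = 36$ ($h = 33 + \left(-2 + 5\right) = 33 + 3 = 36$)
$S{\left(X \right)} = 36 X$
$S{\left(\left(-8\right) \left(-7\right) \right)} + A = 36 \left(\left(-8\right) \left(-7\right)\right) + 18228 = 36 \cdot 56 + 18228 = 2016 + 18228 = 20244$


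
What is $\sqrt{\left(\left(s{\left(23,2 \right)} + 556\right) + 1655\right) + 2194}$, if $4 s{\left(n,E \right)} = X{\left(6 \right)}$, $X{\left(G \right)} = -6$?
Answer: $\frac{\sqrt{17614}}{2} \approx 66.359$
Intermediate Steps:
$s{\left(n,E \right)} = - \frac{3}{2}$ ($s{\left(n,E \right)} = \frac{1}{4} \left(-6\right) = - \frac{3}{2}$)
$\sqrt{\left(\left(s{\left(23,2 \right)} + 556\right) + 1655\right) + 2194} = \sqrt{\left(\left(- \frac{3}{2} + 556\right) + 1655\right) + 2194} = \sqrt{\left(\frac{1109}{2} + 1655\right) + 2194} = \sqrt{\frac{4419}{2} + 2194} = \sqrt{\frac{8807}{2}} = \frac{\sqrt{17614}}{2}$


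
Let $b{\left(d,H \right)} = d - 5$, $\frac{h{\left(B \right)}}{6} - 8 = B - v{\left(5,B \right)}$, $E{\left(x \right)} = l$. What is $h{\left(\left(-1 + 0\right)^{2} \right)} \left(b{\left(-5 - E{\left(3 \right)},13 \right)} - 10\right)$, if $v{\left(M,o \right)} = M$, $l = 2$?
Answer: $-528$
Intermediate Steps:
$E{\left(x \right)} = 2$
$h{\left(B \right)} = 18 + 6 B$ ($h{\left(B \right)} = 48 + 6 \left(B - 5\right) = 48 + 6 \left(-5 + B\right) = 48 + \left(-30 + 6 B\right) = 18 + 6 B$)
$b{\left(d,H \right)} = -5 + d$
$h{\left(\left(-1 + 0\right)^{2} \right)} \left(b{\left(-5 - E{\left(3 \right)},13 \right)} - 10\right) = \left(18 + 6 \left(-1 + 0\right)^{2}\right) \left(\left(-5 - 7\right) - 10\right) = \left(18 + 6 \left(-1\right)^{2}\right) \left(\left(-5 - 7\right) - 10\right) = \left(18 + 6 \cdot 1\right) \left(\left(-5 - 7\right) - 10\right) = \left(18 + 6\right) \left(-12 - 10\right) = 24 \left(-22\right) = -528$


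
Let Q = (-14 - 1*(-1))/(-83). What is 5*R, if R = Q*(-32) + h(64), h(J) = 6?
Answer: 410/83 ≈ 4.9398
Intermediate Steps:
Q = 13/83 (Q = (-14 + 1)*(-1/83) = -13*(-1/83) = 13/83 ≈ 0.15663)
R = 82/83 (R = (13/83)*(-32) + 6 = -416/83 + 6 = 82/83 ≈ 0.98795)
5*R = 5*(82/83) = 410/83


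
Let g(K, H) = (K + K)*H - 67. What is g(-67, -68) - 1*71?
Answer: 8974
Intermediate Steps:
g(K, H) = -67 + 2*H*K (g(K, H) = (2*K)*H - 67 = 2*H*K - 67 = -67 + 2*H*K)
g(-67, -68) - 1*71 = (-67 + 2*(-68)*(-67)) - 1*71 = (-67 + 9112) - 71 = 9045 - 71 = 8974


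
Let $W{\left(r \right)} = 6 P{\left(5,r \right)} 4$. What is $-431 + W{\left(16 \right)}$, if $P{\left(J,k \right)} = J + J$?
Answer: $-191$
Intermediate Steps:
$P{\left(J,k \right)} = 2 J$
$W{\left(r \right)} = 240$ ($W{\left(r \right)} = 6 \cdot 2 \cdot 5 \cdot 4 = 6 \cdot 10 \cdot 4 = 60 \cdot 4 = 240$)
$-431 + W{\left(16 \right)} = -431 + 240 = -191$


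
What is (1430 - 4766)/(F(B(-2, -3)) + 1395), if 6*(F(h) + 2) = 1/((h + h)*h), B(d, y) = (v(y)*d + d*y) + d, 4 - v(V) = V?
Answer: -4003200/1671601 ≈ -2.3948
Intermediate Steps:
v(V) = 4 - V
B(d, y) = d + d*y + d*(4 - y) (B(d, y) = ((4 - y)*d + d*y) + d = (d*(4 - y) + d*y) + d = (d*y + d*(4 - y)) + d = d + d*y + d*(4 - y))
F(h) = -2 + 1/(12*h²) (F(h) = -2 + (1/((h + h)*h))/6 = -2 + (1/(((2*h))*h))/6 = -2 + ((1/(2*h))/h)/6 = -2 + (1/(2*h²))/6 = -2 + 1/(12*h²))
(1430 - 4766)/(F(B(-2, -3)) + 1395) = (1430 - 4766)/((-2 + 1/(12*(5*(-2))²)) + 1395) = -3336/((-2 + (1/12)/(-10)²) + 1395) = -3336/((-2 + (1/12)*(1/100)) + 1395) = -3336/((-2 + 1/1200) + 1395) = -3336/(-2399/1200 + 1395) = -3336/1671601/1200 = -3336*1200/1671601 = -4003200/1671601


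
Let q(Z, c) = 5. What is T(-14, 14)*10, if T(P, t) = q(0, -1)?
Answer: 50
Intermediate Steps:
T(P, t) = 5
T(-14, 14)*10 = 5*10 = 50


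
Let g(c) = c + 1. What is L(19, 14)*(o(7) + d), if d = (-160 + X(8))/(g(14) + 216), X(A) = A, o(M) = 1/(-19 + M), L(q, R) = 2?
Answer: -685/462 ≈ -1.4827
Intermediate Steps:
g(c) = 1 + c
d = -152/231 (d = (-160 + 8)/((1 + 14) + 216) = -152/(15 + 216) = -152/231 ≈ -0.65801)
L(19, 14)*(o(7) + d) = 2*(1/(-19 + 7) - 152/231) = 2*(1/(-12) - 152/231) = 2*(-1/12 - 152/231) = 2*(-685/924) = -685/462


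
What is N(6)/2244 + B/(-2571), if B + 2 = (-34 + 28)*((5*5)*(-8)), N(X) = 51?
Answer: -50141/113124 ≈ -0.44324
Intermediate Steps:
B = 1198 (B = -2 + (-34 + 28)*((5*5)*(-8)) = -2 - 150*(-8) = -2 - 6*(-200) = -2 + 1200 = 1198)
N(6)/2244 + B/(-2571) = 51/2244 + 1198/(-2571) = 51*(1/2244) + 1198*(-1/2571) = 1/44 - 1198/2571 = -50141/113124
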